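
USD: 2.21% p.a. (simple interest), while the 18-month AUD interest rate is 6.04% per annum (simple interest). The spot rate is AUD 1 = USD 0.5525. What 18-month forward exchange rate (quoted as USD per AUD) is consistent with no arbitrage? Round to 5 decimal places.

0.52340

T = 18/12 years.
USD accumulates by 1 + 0.0221×18/12 = 1.033150.
AUD growth factor: 1 + 0.0604×18/12 = 1.090600.
Forward (USD per AUD) = 0.5525 × 1.033150 / 1.090600 = 0.5233957.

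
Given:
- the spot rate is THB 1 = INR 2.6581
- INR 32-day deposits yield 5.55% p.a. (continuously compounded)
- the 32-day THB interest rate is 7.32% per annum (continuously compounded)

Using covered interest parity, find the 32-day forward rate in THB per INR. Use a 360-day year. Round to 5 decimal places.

T = 32/360 years.
INR growth factor: e^(0.0555×32/360) = 1.0049455.
THB accumulates by e^(0.0732×32/360) = 1.0065279.
So F = 2.6581 × 1.0049455 / 1.0065279 = 2.653921 (INR/THB).
Invert for THB per INR: 1 / 2.653921 = 0.37680.

0.37680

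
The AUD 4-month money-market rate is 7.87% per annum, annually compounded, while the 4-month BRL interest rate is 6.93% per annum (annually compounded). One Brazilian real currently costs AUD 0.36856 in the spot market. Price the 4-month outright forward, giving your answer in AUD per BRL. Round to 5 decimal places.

T = 4/12 years.
Growth of 1 AUD over T: (1 + 0.0787)^(4/12) = 1.0255737.
BRL growth factor: (1 + 0.0693)^(4/12) = 1.022586.
Forward (AUD per BRL) = 0.36856 × 1.0255737 / 1.022586 = 0.3696368.

0.36964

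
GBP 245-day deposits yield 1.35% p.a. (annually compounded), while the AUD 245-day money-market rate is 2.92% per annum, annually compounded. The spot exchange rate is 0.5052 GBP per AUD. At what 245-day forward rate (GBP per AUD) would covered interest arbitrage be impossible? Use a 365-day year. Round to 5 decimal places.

0.50001

T = 245/365 years.
GBP growth factor: (1 + 0.0135)^(245/365) = 1.0090417.
AUD accumulates by (1 + 0.0292)^(245/365) = 1.0195071.
So F = 0.5052 × 1.0090417 / 1.0195071 = 0.5000140 (GBP/AUD).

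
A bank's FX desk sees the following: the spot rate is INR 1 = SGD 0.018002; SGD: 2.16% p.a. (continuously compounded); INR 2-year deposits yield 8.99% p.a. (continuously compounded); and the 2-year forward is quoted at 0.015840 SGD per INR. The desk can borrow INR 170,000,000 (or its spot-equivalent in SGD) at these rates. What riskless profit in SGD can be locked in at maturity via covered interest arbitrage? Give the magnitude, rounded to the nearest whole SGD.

SGD 27,778

T = 2 years.
Keep in INR, deliver into the forward: 170,000,000·1.196977944·0.015840 = SGD 3,223,222.21.
Swap to SGD now, deposit: 170,000,000·0.018002·1.044146703 = SGD 3,195,443.92.
The quoted forward overvalues INR, so borrow SGD, buy INR at spot, deposit the INR at 8.99%, and sell the proceeds forward at 0.015840.
The gap between the two covered legs is SGD 27,778.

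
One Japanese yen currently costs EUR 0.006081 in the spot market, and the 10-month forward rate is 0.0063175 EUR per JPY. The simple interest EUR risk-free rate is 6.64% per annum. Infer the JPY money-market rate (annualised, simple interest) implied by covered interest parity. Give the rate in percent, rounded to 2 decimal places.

1.90%

T = 10/12 years.
CIP gives F = S · g_EUR/g_JPY, so g_EUR/g_JPY = 0.0063175/0.006081 = 1.0388916.
The EUR side grows by 1 + 0.0664×10/12 = 1.0553333.
Hence g_JPY = 1.0158262.
r = (1.0158262 − 1)/(10/12) = 0.018991 → 1.90%.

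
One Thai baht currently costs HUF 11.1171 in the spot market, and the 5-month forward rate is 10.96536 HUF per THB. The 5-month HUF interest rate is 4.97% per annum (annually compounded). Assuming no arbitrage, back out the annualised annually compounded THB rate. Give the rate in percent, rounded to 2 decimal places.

T = 5/12 years.
F/S = 10.96536/11.1171 = 0.9863508 = (growth of HUF) / (growth of THB).
The HUF side grows by (1 + 0.0497)^(5/12) = 1.0204158.
So the THB growth factor = 1.0345364.
Annualise: 1.0345364^(12/5) − 1 = 0.084900 = 8.49%.

8.49%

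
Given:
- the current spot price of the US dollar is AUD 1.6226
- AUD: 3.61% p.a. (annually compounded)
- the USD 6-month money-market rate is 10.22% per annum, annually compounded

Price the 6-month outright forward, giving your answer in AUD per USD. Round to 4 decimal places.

1.5732

T = 6/12 years.
AUD growth factor: (1 + 0.0361)^(6/12) = 1.017890.
USD growth factor: (1 + 0.1022)^(6/12) = 1.0498571.
So F = 1.6226 × 1.017890 / 1.0498571 = 1.573193 (AUD/USD).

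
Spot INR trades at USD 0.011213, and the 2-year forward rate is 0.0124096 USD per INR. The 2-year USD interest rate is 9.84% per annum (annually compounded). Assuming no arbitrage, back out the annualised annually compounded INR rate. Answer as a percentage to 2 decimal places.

T = 2 years.
F/S = 0.0124096/0.011213 = 1.1067154 = (growth of USD) / (growth of INR).
The USD side grows by (1 + 0.0984)^2 = 1.2064826.
So the INR growth factor = 1.0901471.
r = 1.0901471^(1/2) − 1 = 0.044101 → 4.41%.

4.41%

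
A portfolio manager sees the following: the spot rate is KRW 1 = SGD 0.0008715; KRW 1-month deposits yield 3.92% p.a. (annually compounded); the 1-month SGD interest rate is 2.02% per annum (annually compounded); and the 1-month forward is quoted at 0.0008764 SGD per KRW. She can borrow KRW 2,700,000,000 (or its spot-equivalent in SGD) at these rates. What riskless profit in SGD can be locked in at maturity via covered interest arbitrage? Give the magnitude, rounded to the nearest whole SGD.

T = 1/12 years.
Keep in KRW, deliver into the forward: 2,700,000,000·1.003209405·0.0008764 = SGD 2,373,874.35.
Swap to SGD now, deposit: 2,700,000,000·0.0008715·1.001667947 = SGD 2,356,974.76.
The quoted forward overvalues KRW, so borrow SGD, buy KRW at spot, deposit the KRW at 3.92%, and sell the proceeds forward at 0.0008764.
Profit = 2,373,874.35 − 2,356,974.76 = SGD 16,900.

SGD 16,900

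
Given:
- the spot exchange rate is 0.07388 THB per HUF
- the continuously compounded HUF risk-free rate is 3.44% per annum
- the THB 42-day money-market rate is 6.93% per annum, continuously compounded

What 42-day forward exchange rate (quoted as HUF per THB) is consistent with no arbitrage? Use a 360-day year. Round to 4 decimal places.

T = 42/360 years.
THB growth factor: e^(0.0693×42/360) = 1.00811777.
Growth of 1 HUF over T: e^(0.0344×42/360) = 1.0040214.
Forward (THB per HUF) = 0.07388 × 1.00811777 / 1.0040214 = 0.074181428.
Quoted the other way: 1/0.074181428 = 13.4805 HUF per THB.

13.4805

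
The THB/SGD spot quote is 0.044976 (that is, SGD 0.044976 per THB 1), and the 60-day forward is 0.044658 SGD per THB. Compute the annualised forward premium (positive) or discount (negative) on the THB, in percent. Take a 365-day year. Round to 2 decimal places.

T = 60/365 years.
Period premium: (0.044658 − 0.044976)/0.044976 = -0.0070704.
Per annum: -0.0070704 / (60/365) = -0.043012 = -4.30%.

-4.30%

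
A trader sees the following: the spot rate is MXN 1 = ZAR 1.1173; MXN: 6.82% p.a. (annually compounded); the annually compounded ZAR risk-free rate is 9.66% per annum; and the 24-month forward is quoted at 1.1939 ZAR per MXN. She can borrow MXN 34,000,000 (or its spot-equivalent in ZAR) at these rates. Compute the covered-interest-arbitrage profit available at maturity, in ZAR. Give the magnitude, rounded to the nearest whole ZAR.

T = 2 years.
Route A — deposit MXN, sell forward: 34,000,000 × 1.14105124 × 1.1939 = ZAR 46,318,236.56.
Route B — convert at spot, deposit ZAR: 34,000,000 × 1.1173 × 1.20253156 = ZAR 45,682,009.41.
The quoted forward overvalues MXN, so borrow ZAR, buy MXN at spot, deposit the MXN at 6.82%, and sell the proceeds forward at 1.1939.
The gap between the two covered legs is ZAR 636,227.

ZAR 636,227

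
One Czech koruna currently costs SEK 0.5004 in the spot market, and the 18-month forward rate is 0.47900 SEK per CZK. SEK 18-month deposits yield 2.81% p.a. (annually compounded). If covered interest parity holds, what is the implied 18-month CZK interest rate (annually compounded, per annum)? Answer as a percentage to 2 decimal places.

5.85%

T = 18/12 years.
CIP gives F = S · g_SEK/g_CZK, so g_SEK/g_CZK = 0.479/0.5004 = 0.9572342.
SEK growth factor: (1 + 0.0281)^(18/12) = 1.0424447.
That pins the CZK growth at 1.0890174.
Annualise: 1.0890174^(12/18) − 1 = 0.058498 = 5.85%.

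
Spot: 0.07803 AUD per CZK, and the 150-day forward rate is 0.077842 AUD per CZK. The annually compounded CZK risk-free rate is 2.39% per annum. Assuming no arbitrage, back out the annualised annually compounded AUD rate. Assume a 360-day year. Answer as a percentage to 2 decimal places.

T = 150/360 years.
By CIP, F/S equals the AUD-to-CZK growth ratio: 0.077842/0.07803 = 0.9975907.
CZK growth factor: (1 + 0.0239)^(150/360) = 1.0098898.
That pins the AUD growth at 1.0074567.
Annualise: 1.0074567^(360/150) − 1 = 0.017990 = 1.80%.

1.80%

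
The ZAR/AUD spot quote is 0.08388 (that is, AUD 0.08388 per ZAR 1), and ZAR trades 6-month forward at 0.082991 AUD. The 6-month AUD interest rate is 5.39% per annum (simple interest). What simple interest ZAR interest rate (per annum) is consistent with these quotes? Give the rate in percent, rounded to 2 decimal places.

7.59%

T = 6/12 years.
By CIP, F/S equals the AUD-to-ZAR growth ratio: 0.082991/0.08388 = 0.9894015.
The AUD side grows by 1 + 0.0539×6/12 = 1.026950.
That pins the ZAR growth at 1.0379507.
r = (1.0379507 − 1)/(6/12) = 0.075901 → 7.59%.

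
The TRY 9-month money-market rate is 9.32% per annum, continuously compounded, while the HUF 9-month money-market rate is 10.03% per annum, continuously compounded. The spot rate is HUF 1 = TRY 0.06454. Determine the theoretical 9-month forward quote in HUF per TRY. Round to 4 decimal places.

T = 9/12 years.
TRY growth factor: e^(0.0932×9/12) = 1.07240094.
Growth of 1 HUF over T: e^(0.1003×9/12) = 1.0781267.
So F = 0.06454 × 1.07240094 / 1.0781267 = 0.064197238 (TRY/HUF).
Invert for HUF per TRY: 1 / 0.064197238 = 15.5770.

15.5770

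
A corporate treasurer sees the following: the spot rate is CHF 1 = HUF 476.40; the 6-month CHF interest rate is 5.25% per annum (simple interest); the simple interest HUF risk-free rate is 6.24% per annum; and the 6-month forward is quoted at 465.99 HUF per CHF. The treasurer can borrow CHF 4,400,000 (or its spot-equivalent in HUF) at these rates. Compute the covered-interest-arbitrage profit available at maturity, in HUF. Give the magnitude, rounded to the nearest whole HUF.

HUF 57,382,347

T = 6/12 years.
Invest the CHF and cover forward: 4,400,000 × 1.026250 × 465.99 = HUF 2,104,177,845.00.
Convert at spot and invest in HUF: 4,400,000 × 476.40 × 1.031200 = HUF 2,161,560,192.00.
The quoted forward undervalues CHF, so borrow CHF, convert to HUF at spot, deposit the HUF at 6.24%, and buy CHF forward at 465.99 to cover the loan.
The gap between the two covered legs is HUF 57,382,347.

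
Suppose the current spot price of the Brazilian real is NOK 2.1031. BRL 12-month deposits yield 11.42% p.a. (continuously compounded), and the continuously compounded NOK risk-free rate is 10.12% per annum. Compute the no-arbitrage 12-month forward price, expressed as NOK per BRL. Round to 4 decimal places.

T = 1 year.
NOK accumulates by e^(0.1012×1) = 1.1064979.
BRL accumulates by e^(0.1142×1) = 1.1209763.
Forward (NOK per BRL) = 2.1031 × 1.1064979 / 1.1209763 = 2.075937.

2.0759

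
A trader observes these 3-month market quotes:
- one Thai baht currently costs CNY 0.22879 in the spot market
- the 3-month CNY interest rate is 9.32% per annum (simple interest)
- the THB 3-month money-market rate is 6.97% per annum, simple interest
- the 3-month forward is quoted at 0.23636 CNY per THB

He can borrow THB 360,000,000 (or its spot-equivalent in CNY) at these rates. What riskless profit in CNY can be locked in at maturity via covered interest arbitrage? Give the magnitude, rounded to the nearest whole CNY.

CNY 2,288,796

T = 3/12 years.
Invest the THB and cover forward: 360,000,000 × 1.017425 × 0.23636 = CNY 86,572,286.28.
Convert at spot and invest in CNY: 360,000,000 × 0.22879 × 1.023300 = CNY 84,283,490.52.
The quoted forward overvalues THB, so borrow CNY, buy THB at spot, deposit the THB at 6.97%, and sell the proceeds forward at 0.23636.
Arbitrage profit = |86,572,286.28 − 84,283,490.52| = CNY 2,288,796.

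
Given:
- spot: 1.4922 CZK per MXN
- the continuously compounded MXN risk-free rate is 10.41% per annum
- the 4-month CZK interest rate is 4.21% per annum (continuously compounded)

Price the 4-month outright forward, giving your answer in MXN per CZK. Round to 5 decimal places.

T = 4/12 years.
CZK growth factor: e^(0.0421×4/12) = 1.0141323.
MXN accumulates by e^(0.1041×4/12) = 1.0353091.
CIP: F = S · (grow CZK)/(grow MXN) = 1.4922 × 1.0141323/1.0353091 = 1.461678 CZK per MXN.
Quoted the other way: 1/1.461678 = 0.68415 MXN per CZK.

0.68415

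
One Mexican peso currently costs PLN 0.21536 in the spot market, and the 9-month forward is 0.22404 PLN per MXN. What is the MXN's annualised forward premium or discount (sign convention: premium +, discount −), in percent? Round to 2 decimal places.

+5.37%

T = 9/12 years.
Period premium: (0.22404 − 0.21536)/0.21536 = 0.0403046.
×(1/T) gives 5.37% p.a.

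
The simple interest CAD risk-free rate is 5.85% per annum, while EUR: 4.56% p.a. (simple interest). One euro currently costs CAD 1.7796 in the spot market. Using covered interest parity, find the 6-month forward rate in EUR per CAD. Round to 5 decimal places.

0.55840

T = 6/12 years.
CAD accumulates by 1 + 0.0585×6/12 = 1.029250.
Growth of 1 EUR over T: 1 + 0.0456×6/12 = 1.022800.
CIP: F = S · (grow CAD)/(grow EUR) = 1.7796 × 1.029250/1.022800 = 1.790823 CAD per EUR.
Quoted the other way: 1/1.790823 = 0.55840 EUR per CAD.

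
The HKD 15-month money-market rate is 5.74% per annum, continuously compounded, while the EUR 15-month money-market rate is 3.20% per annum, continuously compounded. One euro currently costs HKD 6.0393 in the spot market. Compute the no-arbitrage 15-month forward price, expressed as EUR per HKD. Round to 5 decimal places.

T = 15/12 years.
Growth of 1 HKD over T: e^(0.0574×15/12) = 1.0743867.
EUR growth factor: e^(0.0320×15/12) = 1.0408108.
Forward (HKD per EUR) = 6.0393 × 1.0743867 / 1.0408108 = 6.234124.
Quoted the other way: 1/6.234124 = 0.16041 EUR per HKD.

0.16041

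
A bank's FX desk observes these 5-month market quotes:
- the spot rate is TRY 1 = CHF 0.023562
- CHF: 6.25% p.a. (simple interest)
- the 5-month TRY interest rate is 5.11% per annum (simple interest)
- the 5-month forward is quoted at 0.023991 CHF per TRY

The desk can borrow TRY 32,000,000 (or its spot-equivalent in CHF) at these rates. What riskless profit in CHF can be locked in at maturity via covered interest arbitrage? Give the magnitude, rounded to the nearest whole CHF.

T = 5/12 years.
Keep in TRY, deliver into the forward: 32,000,000·1.02129167·0.023991 = CHF 784,057.87.
Swap to CHF now, deposit: 32,000,000·0.023562·1.02604167 = CHF 773,619.00.
The quoted forward overvalues TRY, so borrow CHF, buy TRY at spot, deposit the TRY at 5.11%, and sell the proceeds forward at 0.023991.
Profit = 784,057.87 − 773,619.00 = CHF 10,439.

CHF 10,439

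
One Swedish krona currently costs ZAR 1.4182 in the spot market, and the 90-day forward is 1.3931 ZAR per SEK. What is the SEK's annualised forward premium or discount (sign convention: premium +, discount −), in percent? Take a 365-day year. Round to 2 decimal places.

T = 90/365 years.
SEK trades forward at -1.76985% vs spot over the period.
Per annum: -0.0176985 / (90/365) = -0.071777 = -7.18%.

-7.18%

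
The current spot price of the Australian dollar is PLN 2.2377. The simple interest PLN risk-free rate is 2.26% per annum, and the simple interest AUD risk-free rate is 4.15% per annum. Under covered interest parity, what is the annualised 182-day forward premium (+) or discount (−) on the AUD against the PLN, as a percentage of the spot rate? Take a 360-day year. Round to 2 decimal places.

T = 182/360 years.
No-arbitrage forward: 2.2377 × 1.0114256 / 1.0209806 = 2.2167581 PLN/AUD.
Annualised premium = (F − S)/S × (1/T) = (2.2167581 − 2.2377)/2.2377 ÷ (182/360) = -1.85%.

-1.85%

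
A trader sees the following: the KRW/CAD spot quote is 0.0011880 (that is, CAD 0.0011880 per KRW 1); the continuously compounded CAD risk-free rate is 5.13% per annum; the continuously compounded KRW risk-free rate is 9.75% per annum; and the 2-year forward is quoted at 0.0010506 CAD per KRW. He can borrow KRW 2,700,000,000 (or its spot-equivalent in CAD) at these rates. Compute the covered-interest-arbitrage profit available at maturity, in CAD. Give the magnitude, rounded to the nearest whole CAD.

CAD 106,800

T = 2 years.
Invest the KRW and cover forward: 2,700,000,000 × 1.215310986 × 0.0010506 = CAD 3,447,375.45.
Convert at spot and invest in CAD: 2,700,000,000 × 0.0011880 × 1.108048101 = CAD 3,554,175.09.
The quoted forward undervalues KRW, so borrow KRW, convert to CAD at spot, deposit the CAD at 5.13%, and buy KRW forward at 0.0010506 to cover the loan.
The gap between the two covered legs is CAD 106,800.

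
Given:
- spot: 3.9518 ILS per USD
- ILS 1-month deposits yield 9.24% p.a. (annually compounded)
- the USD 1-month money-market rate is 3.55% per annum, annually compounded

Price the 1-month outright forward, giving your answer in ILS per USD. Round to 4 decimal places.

T = 1/12 years.
Growth of 1 ILS over T: (1 + 0.0924)^(1/12) = 1.0073919.
USD accumulates by (1 + 0.0355)^(1/12) = 1.0029113.
So F = 3.9518 × 1.0073919 / 1.0029113 = 3.969455 (ILS/USD).

3.9695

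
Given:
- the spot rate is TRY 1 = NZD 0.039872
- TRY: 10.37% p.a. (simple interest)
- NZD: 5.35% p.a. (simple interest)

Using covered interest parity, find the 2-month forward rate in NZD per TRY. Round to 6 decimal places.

0.039544

T = 2/12 years.
Growth of 1 NZD over T: 1 + 0.0535×2/12 = 1.0089167.
TRY accumulates by 1 + 0.1037×2/12 = 1.0172833.
So F = 0.039872 × 1.0089167 / 1.0172833 = 0.03954407 (NZD/TRY).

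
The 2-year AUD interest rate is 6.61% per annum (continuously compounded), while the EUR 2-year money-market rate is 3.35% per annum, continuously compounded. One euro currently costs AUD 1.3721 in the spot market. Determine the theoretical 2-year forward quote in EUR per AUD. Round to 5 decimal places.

T = 2 years.
Growth of 1 AUD over T: e^(0.0661×2) = 1.1413366.
Growth of 1 EUR over T: e^(0.0335×2) = 1.0692955.
So F = 1.3721 × 1.1413366 / 1.0692955 = 1.464542 (AUD/EUR).
Quoted the other way: 1/1.464542 = 0.68281 EUR per AUD.

0.68281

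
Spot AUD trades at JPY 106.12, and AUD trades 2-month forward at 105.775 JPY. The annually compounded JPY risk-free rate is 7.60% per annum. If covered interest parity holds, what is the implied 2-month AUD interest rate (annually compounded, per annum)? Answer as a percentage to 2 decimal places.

9.72%

T = 2/12 years.
F/S = 105.775/106.12 = 0.9967490 = (growth of JPY) / (growth of AUD).
JPY growth factor: (1 + 0.0760)^(2/12) = 1.0122832.
So the AUD growth factor = 1.0155849.
r = 1.0155849^(12/2) − 1 = 0.097229 → 9.72%.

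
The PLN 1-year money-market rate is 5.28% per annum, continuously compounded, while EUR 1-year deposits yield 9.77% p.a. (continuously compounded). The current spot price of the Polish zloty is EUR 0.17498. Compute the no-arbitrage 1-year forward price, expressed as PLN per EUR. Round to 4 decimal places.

T = 1 year.
Growth of 1 EUR over T: e^(0.0977×1) = 1.1026319.
PLN growth factor: e^(0.0528×1) = 1.0542188.
CIP: F = S · (grow EUR)/(grow PLN) = 0.17498 × 1.1026319/1.0542188 = 0.1830156 EUR per PLN.
Quoted the other way: 1/0.1830156 = 5.4640 PLN per EUR.

5.4640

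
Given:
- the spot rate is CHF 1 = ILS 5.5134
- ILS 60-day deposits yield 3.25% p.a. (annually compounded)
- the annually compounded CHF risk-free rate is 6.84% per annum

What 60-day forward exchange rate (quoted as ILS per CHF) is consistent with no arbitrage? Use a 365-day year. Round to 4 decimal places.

T = 60/365 years.
ILS growth factor: (1 + 0.0325)^(60/365) = 1.0052713.
CHF accumulates by (1 + 0.0684)^(60/365) = 1.0109353.
Forward (ILS per CHF) = 5.5134 × 1.0052713 / 1.0109353 = 5.482510.

5.4825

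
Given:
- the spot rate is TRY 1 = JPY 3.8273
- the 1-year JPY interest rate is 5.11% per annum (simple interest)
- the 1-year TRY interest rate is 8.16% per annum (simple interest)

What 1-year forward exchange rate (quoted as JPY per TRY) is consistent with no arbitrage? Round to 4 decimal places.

3.7194

T = 1 year.
JPY accumulates by 1 + 0.0511×1 = 1.051100.
Growth of 1 TRY over T: 1 + 0.0816×1 = 1.081600.
Forward (JPY per TRY) = 3.8273 × 1.051100 / 1.081600 = 3.719374.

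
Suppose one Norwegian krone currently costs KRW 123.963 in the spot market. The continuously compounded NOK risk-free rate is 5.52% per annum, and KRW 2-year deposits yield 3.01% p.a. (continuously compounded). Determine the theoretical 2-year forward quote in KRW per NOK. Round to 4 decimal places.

T = 2 years.
KRW accumulates by e^(0.0301×2) = 1.062048935.
NOK accumulates by e^(0.0552×2) = 1.116724671.
So F = 123.963 × 1.062048935 / 1.116724671 = 117.893672 (KRW/NOK).

117.8937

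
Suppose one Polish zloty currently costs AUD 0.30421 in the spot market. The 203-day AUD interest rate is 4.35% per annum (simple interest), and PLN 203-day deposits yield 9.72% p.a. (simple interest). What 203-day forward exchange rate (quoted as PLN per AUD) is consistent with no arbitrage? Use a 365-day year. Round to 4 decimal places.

3.3831

T = 203/365 years.
Growth of 1 AUD over T: 1 + 0.0435×203/365 = 1.0241932.
Growth of 1 PLN over T: 1 + 0.0972×203/365 = 1.0540592.
So F = 0.30421 × 1.0241932 / 1.0540592 = 0.2955904 (AUD/PLN).
Quoted the other way: 1/0.2955904 = 3.3831 PLN per AUD.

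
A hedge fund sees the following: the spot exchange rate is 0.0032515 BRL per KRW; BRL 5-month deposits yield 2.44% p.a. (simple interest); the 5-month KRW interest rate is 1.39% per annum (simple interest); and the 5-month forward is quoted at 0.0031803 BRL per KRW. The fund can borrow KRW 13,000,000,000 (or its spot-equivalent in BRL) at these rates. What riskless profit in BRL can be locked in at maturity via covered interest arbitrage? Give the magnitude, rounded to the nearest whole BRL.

T = 5/12 years.
Invest the KRW and cover forward: 13,000,000,000 × 1.0057916667 × 0.0031803 = BRL 41,583,350.09.
Convert at spot and invest in BRL: 13,000,000,000 × 0.0032515 × 1.0101666667 = BRL 42,699,239.92.
The quoted forward undervalues KRW, so borrow KRW, convert to BRL at spot, deposit the BRL at 2.44%, and buy KRW forward at 0.0031803 to cover the loan.
The gap between the two covered legs is BRL 1,115,890.

BRL 1,115,890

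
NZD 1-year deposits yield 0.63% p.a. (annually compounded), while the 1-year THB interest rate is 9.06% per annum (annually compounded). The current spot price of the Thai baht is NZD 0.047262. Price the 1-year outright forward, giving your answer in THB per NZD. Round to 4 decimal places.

22.9312

T = 1 year.
Growth of 1 NZD over T: (1 + 0.0063)^1 = 1.006300.
THB growth factor: (1 + 0.0906)^1 = 1.090600.
CIP: F = S · (grow NZD)/(grow THB) = 0.047262 × 1.006300/1.090600 = 0.043608794 NZD per THB.
Quoted the other way: 1/0.043608794 = 22.9312 THB per NZD.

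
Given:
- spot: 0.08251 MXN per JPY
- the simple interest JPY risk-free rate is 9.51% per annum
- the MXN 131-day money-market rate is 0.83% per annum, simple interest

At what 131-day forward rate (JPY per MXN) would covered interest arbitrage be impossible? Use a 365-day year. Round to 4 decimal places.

T = 131/365 years.
MXN accumulates by 1 + 0.0083×131/365 = 1.0029789.
Growth of 1 JPY over T: 1 + 0.0951×131/365 = 1.03413178.
So F = 0.08251 × 1.0029789 / 1.03413178 = 0.080024413 (MXN/JPY).
Invert for JPY per MXN: 1 / 0.080024413 = 12.4962.

12.4962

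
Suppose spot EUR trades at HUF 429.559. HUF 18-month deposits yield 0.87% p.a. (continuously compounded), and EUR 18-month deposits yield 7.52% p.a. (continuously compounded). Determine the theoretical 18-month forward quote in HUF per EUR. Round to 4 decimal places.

388.7782

T = 18/12 years.
HUF growth factor: e^(0.0087×18/12) = 1.013135523.
EUR accumulates by e^(0.0752×18/12) = 1.119408029.
CIP: F = S · (grow HUF)/(grow EUR) = 429.559 × 1.013135523/1.119408029 = 388.778239 HUF per EUR.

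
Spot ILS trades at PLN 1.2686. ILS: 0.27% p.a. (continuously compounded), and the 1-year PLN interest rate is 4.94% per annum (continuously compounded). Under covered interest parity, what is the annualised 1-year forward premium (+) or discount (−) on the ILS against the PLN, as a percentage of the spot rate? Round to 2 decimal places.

T = 1 year.
CIP forward (PLN per ILS) = 1.2686 × 1.0506405/1.0027036 = 1.3292488.
Annualised premium = (F − S)/S × (1/T) = (1.3292488 − 1.2686)/1.2686 ÷ 1 = 4.78%.

+4.78%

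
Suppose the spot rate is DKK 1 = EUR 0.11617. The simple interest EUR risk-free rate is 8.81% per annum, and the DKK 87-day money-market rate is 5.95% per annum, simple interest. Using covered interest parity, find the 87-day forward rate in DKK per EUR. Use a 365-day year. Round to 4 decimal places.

8.5506

T = 87/365 years.
Growth of 1 EUR over T: 1 + 0.0881×87/365 = 1.0209992.
Growth of 1 DKK over T: 1 + 0.0595×87/365 = 1.0141822.
Forward (EUR per DKK) = 0.11617 × 1.0209992 / 1.0141822 = 0.1169509.
Quoted the other way: 1/0.1169509 = 8.5506 DKK per EUR.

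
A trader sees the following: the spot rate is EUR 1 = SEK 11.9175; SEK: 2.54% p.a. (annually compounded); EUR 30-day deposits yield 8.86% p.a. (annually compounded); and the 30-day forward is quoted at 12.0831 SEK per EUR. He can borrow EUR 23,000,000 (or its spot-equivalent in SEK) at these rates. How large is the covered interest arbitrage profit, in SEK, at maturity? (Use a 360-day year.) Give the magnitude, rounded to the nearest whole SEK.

T = 30/360 years.
Invest the EUR and cover forward: 23,000,000 × 1.00709945474 × 12.0831 = SEK 279,884,318.70.
Convert at spot and invest in SEK: 23,000,000 × 11.9175 × 1.00209241775 = SEK 274,676,036.94.
The quoted forward overvalues EUR, so borrow SEK, buy EUR at spot, deposit the EUR at 8.86%, and sell the proceeds forward at 12.0831.
Profit = 279,884,318.70 − 274,676,036.94 = SEK 5,208,282.

SEK 5,208,282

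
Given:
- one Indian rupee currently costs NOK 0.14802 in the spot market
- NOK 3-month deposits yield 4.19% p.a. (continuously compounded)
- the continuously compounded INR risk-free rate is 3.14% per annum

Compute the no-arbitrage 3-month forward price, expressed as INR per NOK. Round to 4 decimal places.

6.7381

T = 3/12 years.
NOK growth factor: e^(0.0419×3/12) = 1.0105301.
INR growth factor: e^(0.0314×3/12) = 1.0078809.
Forward (NOK per INR) = 0.14802 × 1.0105301 / 1.0078809 = 0.1484091.
Quoted the other way: 1/0.1484091 = 6.7381 INR per NOK.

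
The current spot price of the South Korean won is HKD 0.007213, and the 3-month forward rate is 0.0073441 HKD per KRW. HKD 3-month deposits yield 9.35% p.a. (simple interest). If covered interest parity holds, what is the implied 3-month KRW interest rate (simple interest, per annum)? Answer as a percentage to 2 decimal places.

T = 3/12 years.
F/S = 0.0073441/0.007213 = 1.0181755 = (growth of HKD) / (growth of KRW).
The HKD side grows by 1 + 0.0935×3/12 = 1.023375.
So the KRW growth factor = 1.0051067.
(1.0051067 − 1)/T = 0.020427, i.e. 2.04%.

2.04%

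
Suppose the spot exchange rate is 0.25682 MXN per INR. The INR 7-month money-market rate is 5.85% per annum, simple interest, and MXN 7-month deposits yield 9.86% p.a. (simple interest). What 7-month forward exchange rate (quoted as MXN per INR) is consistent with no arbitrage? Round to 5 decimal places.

0.26263

T = 7/12 years.
MXN accumulates by 1 + 0.0986×7/12 = 1.0575167.
INR accumulates by 1 + 0.0585×7/12 = 1.034125.
Forward (MXN per INR) = 0.25682 × 1.0575167 / 1.034125 = 0.2626292.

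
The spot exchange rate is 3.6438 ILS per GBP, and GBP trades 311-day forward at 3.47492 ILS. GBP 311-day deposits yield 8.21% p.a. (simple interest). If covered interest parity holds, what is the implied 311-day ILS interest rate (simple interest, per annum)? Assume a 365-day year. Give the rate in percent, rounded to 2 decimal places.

2.39%

T = 311/365 years.
By CIP, F/S equals the ILS-to-GBP growth ratio: 3.47492/3.6438 = 0.9536528.
The GBP side grows by 1 + 0.0821×311/365 = 1.0699537.
So the ILS growth factor = 1.0203643.
(1.0203643 − 1)/T = 0.023900, i.e. 2.39%.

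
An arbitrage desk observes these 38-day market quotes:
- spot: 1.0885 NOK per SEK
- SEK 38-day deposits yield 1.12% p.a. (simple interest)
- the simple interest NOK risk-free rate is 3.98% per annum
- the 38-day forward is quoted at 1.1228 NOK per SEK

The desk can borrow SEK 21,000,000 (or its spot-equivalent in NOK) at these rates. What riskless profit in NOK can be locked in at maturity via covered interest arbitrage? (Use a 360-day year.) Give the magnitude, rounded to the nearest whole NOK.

NOK 652,144

T = 38/360 years.
Route A — deposit SEK, sell forward: 21,000,000 × 1.0011822222 × 1.1228 = NOK 23,606,675.38.
Route B — convert at spot, deposit NOK: 21,000,000 × 1.0885 × 1.0042011111 = NOK 22,954,531.10.
The quoted forward overvalues SEK, so borrow NOK, buy SEK at spot, deposit the SEK at 1.12%, and sell the proceeds forward at 1.1228.
Profit = 23,606,675.38 − 22,954,531.10 = NOK 652,144.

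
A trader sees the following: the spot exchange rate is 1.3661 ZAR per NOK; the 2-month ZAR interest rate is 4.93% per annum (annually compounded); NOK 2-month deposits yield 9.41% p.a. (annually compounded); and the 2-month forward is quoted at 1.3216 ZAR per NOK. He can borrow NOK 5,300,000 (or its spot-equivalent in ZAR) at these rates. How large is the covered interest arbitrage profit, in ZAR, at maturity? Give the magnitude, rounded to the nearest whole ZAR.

T = 2/12 years.
Keep in NOK, deliver into the forward: 5,300,000·1.015101578·1.3216 = ZAR 7,110,258.70.
Swap to ZAR now, deposit: 5,300,000·1.3661·1.008052797 = ZAR 7,298,634.91.
The quoted forward undervalues NOK, so borrow NOK, convert to ZAR at spot, deposit the ZAR at 4.93%, and buy NOK forward at 1.3216 to cover the loan.
The gap between the two covered legs is ZAR 188,376.

ZAR 188,376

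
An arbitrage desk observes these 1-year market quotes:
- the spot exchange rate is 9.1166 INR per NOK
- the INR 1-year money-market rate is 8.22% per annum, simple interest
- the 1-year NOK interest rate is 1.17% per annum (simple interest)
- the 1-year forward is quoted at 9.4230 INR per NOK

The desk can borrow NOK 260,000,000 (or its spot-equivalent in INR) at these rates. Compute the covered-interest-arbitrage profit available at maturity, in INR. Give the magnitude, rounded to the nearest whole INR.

INR 86,511,209

T = 1 year.
Keep in NOK, deliver into the forward: 260,000,000·1.011700·9.4230 = INR 2,478,644,766.00.
Swap to INR now, deposit: 260,000,000·9.1166·1.082200 = INR 2,565,155,975.20.
The quoted forward undervalues NOK, so borrow NOK, convert to INR at spot, deposit the INR at 8.22%, and buy NOK forward at 9.4230 to cover the loan.
The gap between the two covered legs is INR 86,511,209.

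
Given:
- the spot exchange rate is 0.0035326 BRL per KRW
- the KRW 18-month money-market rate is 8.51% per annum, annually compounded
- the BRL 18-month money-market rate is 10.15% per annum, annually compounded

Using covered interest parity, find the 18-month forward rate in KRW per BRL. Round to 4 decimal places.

276.7792

T = 18/12 years.
BRL growth factor: (1 + 0.1015)^(18/12) = 1.156050357.
KRW accumulates by (1 + 0.0851)^(18/12) = 1.130328415.
So F = 0.0035326 × 1.156050357 / 1.130328415 = 0.00361298843 (BRL/KRW).
Invert for KRW per BRL: 1 / 0.00361298843 = 276.7792.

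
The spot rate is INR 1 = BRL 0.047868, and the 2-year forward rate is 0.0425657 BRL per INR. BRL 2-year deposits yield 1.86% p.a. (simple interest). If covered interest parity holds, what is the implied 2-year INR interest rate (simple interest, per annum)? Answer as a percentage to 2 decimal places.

8.32%

T = 2 years.
F/S = 0.0425657/0.047868 = 0.8892308 = (growth of BRL) / (growth of INR).
The BRL side grows by 1 + 0.0186×2 = 1.037200.
That pins the INR growth at 1.1664013.
r = (1.1664013 − 1)/2 = 0.083201 → 8.32%.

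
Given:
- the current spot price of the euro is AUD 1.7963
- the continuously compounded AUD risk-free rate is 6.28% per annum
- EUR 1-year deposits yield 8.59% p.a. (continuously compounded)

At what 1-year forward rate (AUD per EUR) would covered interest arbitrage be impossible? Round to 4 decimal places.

1.7553

T = 1 year.
Growth of 1 AUD over T: e^(0.0628×1) = 1.0648139.
Growth of 1 EUR over T: e^(0.0859×1) = 1.0896974.
Forward (AUD per EUR) = 1.7963 × 1.0648139 / 1.0896974 = 1.755281.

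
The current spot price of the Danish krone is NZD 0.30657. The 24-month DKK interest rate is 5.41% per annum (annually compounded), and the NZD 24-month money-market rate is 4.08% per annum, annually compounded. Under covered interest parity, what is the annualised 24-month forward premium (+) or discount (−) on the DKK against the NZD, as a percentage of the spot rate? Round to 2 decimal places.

T = 2 years.
No-arbitrage forward: 0.30657 × 1.0832646 / 1.1111268 = 0.29888257 NZD/DKK.
(F − S)/S ÷ T = (0.29888257 − 0.30657)/0.30657/2 = -0.012538 → -1.25%.

-1.25%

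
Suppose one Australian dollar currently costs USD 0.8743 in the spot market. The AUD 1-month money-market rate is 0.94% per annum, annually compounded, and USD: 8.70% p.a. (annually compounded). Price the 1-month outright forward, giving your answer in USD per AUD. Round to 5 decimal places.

0.87971

T = 1/12 years.
USD growth factor: (1 + 0.0870)^(1/12) = 1.006976.
Growth of 1 AUD over T: (1 + 0.0094)^(1/12) = 1.000780.
Forward (USD per AUD) = 0.8743 × 1.006976 / 1.000780 = 0.8797129.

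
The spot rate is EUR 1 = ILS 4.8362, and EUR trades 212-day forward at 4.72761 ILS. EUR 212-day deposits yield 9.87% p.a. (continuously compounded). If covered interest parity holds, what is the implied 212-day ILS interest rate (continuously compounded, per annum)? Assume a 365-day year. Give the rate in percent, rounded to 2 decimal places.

T = 212/365 years.
By CIP, F/S equals the ILS-to-EUR growth ratio: 4.72761/4.8362 = 0.9775464.
EUR growth factor: e^(0.0987×212/365) = 1.0590022.
Hence g_ILS = 1.0352238.
r = ln(1.0352238)/(212/365) = 0.059601 → 5.96%.

5.96%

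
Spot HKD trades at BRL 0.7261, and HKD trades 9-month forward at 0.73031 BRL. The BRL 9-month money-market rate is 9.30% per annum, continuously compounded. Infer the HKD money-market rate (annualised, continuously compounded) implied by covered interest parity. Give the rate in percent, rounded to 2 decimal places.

T = 9/12 years.
CIP gives F = S · g_BRL/g_HKD, so g_BRL/g_HKD = 0.73031/0.7261 = 1.0057981.
The BRL side grows by e^(0.0930×9/12) = 1.0722401.
That pins the HKD growth at 1.066059.
r = ln(1.066059)/(9/12) = 0.085292 → 8.53%.

8.53%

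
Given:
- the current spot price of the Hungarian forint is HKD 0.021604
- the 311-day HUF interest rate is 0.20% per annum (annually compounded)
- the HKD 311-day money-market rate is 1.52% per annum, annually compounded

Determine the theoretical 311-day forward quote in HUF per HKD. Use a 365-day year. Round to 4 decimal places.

45.7744

T = 311/365 years.
HKD accumulates by (1 + 0.0152)^(311/365) = 1.01293675.
HUF growth factor: (1 + 0.0020)^(311/365) = 1.00170386.
Forward (HKD per HUF) = 0.021604 × 1.01293675 / 1.00170386 = 0.021846263.
Invert for HUF per HKD: 1 / 0.021846263 = 45.7744.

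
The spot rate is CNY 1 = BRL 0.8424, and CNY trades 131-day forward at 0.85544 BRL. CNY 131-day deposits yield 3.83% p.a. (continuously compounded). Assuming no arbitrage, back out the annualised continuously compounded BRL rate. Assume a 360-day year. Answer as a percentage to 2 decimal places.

T = 131/360 years.
By CIP, F/S equals the BRL-to-CNY growth ratio: 0.85544/0.8424 = 1.0154796.
The CNY side grows by e^(0.0383×131/360) = 1.0140345.
That pins the BRL growth at 1.0297313.
Take logs: ln 1.0297313 / (131/360) = 0.080513, so 8.05%.

8.05%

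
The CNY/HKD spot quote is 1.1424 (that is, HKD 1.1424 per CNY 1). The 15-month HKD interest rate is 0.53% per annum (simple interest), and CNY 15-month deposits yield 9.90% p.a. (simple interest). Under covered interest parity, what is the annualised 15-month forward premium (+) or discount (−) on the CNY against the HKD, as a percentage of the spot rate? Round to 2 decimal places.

-8.34%

T = 15/12 years.
F = S · g_HKD/g_CNY = 1.1424 × 1.006625/1.123750 = 1.0233312.
Annualised premium = (F − S)/S × (1/T) = (1.0233312 − 1.1424)/1.1424 ÷ (15/12) = -8.34%.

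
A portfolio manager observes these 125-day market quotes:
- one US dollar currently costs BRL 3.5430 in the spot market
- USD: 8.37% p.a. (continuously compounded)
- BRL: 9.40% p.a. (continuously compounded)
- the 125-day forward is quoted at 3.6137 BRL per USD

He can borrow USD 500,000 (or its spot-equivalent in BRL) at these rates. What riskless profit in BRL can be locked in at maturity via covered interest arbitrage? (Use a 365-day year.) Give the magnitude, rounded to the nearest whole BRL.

BRL 29,936

T = 125/365 years.
Keep in USD, deliver into the forward: 500,000·1.029079161·3.6137 = BRL 1,859,391.68.
Swap to BRL now, deposit: 500,000·3.5430·1.032715541 = BRL 1,829,455.58.
The quoted forward overvalues USD, so borrow BRL, buy USD at spot, deposit the USD at 8.37%, and sell the proceeds forward at 3.6137.
Arbitrage profit = |1,859,391.68 − 1,829,455.58| = BRL 29,936.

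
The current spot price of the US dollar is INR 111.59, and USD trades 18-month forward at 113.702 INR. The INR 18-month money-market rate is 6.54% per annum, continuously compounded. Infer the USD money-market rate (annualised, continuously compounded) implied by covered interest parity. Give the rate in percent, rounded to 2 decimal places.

T = 18/12 years.
By CIP, F/S equals the INR-to-USD growth ratio: 113.702/111.59 = 1.0189264.
The INR side grows by e^(0.0654×18/12) = 1.1030731.
That pins the USD growth at 1.0825837.
Take logs: ln 1.0825837 / (18/12) = 0.052900, so 5.29%.

5.29%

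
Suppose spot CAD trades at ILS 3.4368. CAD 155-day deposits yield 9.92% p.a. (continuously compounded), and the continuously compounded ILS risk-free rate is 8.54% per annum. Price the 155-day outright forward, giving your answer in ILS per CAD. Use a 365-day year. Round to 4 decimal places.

T = 155/365 years.
ILS growth factor: e^(0.0854×155/365) = 1.0369314.
CAD growth factor: e^(0.0992×155/365) = 1.0430259.
CIP: F = S · (grow ILS)/(grow CAD) = 3.4368 × 1.0369314/1.0430259 = 3.416718 ILS per CAD.

3.4167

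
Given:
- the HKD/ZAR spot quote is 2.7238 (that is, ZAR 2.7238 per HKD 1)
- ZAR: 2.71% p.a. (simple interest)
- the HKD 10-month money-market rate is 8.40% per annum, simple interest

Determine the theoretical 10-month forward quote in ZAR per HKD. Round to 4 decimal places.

2.6031

T = 10/12 years.
Growth of 1 ZAR over T: 1 + 0.0271×10/12 = 1.0225833.
HKD accumulates by 1 + 0.0840×10/12 = 1.070000.
Forward (ZAR per HKD) = 2.7238 × 1.0225833 / 1.070000 = 2.603096.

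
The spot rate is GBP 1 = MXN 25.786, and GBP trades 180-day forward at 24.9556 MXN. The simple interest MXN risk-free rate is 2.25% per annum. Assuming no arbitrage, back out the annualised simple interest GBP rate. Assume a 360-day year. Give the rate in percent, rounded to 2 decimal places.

T = 180/360 years.
CIP gives F = S · g_MXN/g_GBP, so g_MXN/g_GBP = 24.9556/25.786 = 0.9677965.
MXN growth factor: 1 + 0.0225×180/360 = 1.011250.
So the GBP growth factor = 1.0448994.
r = (1.0448994 − 1)/(180/360) = 0.089799 → 8.98%.

8.98%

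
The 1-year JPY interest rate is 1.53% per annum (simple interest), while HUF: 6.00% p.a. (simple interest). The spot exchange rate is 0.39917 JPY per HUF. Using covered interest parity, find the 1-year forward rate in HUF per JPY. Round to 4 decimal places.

2.6155

T = 1 year.
JPY growth factor: 1 + 0.0153×1 = 1.015300.
HUF accumulates by 1 + 0.0600×1 = 1.060000.
CIP: F = S · (grow JPY)/(grow HUF) = 0.39917 × 1.015300/1.060000 = 0.3823371 JPY per HUF.
Invert for HUF per JPY: 1 / 0.3823371 = 2.6155.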